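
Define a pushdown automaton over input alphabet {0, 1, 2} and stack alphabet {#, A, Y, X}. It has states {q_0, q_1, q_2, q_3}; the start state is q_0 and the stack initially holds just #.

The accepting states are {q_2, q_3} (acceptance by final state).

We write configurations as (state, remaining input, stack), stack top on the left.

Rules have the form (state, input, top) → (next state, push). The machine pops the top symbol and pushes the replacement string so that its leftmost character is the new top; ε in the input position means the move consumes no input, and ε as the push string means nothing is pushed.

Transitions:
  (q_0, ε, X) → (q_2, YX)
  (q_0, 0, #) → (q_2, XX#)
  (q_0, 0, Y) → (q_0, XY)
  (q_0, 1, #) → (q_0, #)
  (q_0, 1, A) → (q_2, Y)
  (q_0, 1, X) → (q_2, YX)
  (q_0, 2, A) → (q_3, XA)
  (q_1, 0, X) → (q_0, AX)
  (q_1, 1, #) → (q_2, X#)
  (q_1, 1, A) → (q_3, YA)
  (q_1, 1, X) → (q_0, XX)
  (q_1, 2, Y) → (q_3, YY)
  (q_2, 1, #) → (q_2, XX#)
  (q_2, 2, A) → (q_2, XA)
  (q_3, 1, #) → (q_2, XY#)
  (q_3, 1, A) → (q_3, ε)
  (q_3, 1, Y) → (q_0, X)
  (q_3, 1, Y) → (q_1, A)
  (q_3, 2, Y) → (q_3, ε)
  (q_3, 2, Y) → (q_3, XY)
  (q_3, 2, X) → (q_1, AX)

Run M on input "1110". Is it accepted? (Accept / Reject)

Accept

One accepting computation: (q_0, 1110, #) ⊢ (q_0, 110, #) ⊢ (q_0, 10, #) ⊢ (q_0, 0, #) ⊢ (q_2, ε, XX#)
All input consumed and state q_2 ∈ F.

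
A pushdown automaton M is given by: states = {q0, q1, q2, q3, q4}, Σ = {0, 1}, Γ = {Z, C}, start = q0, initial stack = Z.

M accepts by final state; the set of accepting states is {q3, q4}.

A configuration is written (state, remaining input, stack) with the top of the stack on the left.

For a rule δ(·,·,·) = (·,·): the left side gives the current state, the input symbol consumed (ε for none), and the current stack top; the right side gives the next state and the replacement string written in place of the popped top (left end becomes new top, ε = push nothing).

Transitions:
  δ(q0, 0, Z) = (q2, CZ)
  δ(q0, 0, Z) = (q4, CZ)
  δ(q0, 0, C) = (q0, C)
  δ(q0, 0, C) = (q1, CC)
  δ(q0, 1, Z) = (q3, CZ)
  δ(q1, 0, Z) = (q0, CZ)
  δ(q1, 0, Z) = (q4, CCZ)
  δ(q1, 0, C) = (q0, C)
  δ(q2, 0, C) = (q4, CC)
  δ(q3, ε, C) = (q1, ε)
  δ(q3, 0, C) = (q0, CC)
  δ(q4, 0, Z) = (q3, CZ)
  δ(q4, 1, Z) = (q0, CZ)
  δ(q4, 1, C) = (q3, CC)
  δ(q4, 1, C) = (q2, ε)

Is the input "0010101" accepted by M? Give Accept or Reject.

Accept

One accepting computation: (q0, 0010101, Z) ⊢ (q2, 010101, CZ) ⊢ (q4, 10101, CCZ) ⊢ (q2, 0101, CZ) ⊢ (q4, 101, CCZ) ⊢ (q2, 01, CZ) ⊢ (q4, 1, CCZ) ⊢ (q3, ε, CCCZ)
All input consumed and state q3 ∈ F.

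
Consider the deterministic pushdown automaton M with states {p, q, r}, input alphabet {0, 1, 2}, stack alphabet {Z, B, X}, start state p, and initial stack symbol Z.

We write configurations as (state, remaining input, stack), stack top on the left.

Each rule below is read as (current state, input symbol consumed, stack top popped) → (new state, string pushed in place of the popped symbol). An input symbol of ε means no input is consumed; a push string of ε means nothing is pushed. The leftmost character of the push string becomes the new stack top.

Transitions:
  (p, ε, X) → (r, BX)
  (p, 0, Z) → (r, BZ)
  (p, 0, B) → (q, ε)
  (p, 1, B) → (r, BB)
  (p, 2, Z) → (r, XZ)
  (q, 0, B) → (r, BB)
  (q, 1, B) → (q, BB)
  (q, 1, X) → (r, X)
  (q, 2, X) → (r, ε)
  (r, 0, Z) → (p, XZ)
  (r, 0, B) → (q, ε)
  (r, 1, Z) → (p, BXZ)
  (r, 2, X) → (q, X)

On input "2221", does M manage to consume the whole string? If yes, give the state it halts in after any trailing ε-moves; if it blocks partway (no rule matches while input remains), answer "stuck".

(p, 2221, Z)
  read 2, top Z: go to r, push XZ → (r, 221, XZ)
  read 2, top X: go to q, push X → (q, 21, XZ)
  read 2, top X: go to r, push ε → (r, 1, Z)
  read 1, top Z: go to p, push BXZ → (p, ε, BXZ)
All input consumed; M is in state p.

p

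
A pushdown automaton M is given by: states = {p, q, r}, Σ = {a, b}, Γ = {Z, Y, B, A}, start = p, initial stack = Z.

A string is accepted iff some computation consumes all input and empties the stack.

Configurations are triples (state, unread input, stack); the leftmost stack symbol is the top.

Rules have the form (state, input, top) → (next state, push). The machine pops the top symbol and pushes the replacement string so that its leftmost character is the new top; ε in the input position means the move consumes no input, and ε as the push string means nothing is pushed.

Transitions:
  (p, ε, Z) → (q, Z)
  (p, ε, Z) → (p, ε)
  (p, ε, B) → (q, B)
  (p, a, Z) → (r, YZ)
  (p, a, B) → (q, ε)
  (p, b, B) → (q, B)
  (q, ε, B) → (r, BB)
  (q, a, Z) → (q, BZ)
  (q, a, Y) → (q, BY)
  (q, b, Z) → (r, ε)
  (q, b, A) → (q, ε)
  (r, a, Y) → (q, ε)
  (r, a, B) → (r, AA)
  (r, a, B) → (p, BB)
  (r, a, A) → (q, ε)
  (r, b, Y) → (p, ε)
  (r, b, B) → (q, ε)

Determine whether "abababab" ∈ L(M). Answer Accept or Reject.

One accepting computation: (p, abababab, Z) ⊢ (r, bababab, YZ) ⊢ (p, ababab, Z) ⊢ (r, babab, YZ) ⊢ (p, abab, Z) ⊢ (r, bab, YZ) ⊢ (p, ab, Z) ⊢ (r, b, YZ) ⊢ (p, ε, Z) ⊢ (p, ε, ε)
All input consumed and the stack is empty.

Accept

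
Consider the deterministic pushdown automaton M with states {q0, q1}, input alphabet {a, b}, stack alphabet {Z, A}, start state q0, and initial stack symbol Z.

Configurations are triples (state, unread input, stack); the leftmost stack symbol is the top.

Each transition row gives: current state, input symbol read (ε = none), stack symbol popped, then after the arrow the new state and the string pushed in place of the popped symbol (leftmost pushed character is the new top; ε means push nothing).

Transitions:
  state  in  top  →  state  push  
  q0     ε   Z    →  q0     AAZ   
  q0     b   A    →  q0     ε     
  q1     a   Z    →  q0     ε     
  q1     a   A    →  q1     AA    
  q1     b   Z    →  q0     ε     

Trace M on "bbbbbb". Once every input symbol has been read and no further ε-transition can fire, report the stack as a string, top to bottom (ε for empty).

AAZ

(q0, bbbbbb, Z) ⊢ (q0, bbbbbb, AAZ) ⊢ (q0, bbbbb, AZ) ⊢ (q0, bbbb, Z) ⊢ (q0, bbbb, AAZ) ⊢ (q0, bbb, AZ) ⊢ (q0, bb, Z) ⊢ (q0, bb, AAZ) ⊢ (q0, b, AZ) ⊢ (q0, ε, Z) ⊢ (q0, ε, AAZ)
All input consumed in state q0 with stack AAZ.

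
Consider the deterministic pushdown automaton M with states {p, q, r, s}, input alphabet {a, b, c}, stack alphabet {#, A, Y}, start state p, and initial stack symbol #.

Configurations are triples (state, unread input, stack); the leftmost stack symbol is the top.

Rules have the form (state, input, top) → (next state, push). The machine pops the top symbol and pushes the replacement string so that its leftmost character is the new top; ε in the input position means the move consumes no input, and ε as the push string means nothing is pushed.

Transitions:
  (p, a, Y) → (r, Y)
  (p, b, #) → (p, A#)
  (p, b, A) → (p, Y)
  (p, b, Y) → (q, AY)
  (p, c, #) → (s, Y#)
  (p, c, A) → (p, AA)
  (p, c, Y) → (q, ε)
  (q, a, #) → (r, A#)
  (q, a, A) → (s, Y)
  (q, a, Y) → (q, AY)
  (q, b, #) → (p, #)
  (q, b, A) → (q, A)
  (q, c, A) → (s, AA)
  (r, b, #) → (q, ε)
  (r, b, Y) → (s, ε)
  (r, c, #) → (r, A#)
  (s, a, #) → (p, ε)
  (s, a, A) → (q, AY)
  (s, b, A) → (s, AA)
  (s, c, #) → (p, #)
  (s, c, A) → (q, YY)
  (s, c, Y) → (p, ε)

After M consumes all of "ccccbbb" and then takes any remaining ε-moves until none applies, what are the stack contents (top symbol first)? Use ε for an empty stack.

(p, ccccbbb, #)
  read c, top #: go to s, push Y# → (s, cccbbb, Y#)
  read c, top Y: go to p, push ε → (p, ccbbb, #)
  read c, top #: go to s, push Y# → (s, cbbb, Y#)
  read c, top Y: go to p, push ε → (p, bbb, #)
  read b, top #: go to p, push A# → (p, bb, A#)
  read b, top A: go to p, push Y → (p, b, Y#)
  read b, top Y: go to q, push AY → (q, ε, AY#)
All input consumed in state q with stack AY#.

AY#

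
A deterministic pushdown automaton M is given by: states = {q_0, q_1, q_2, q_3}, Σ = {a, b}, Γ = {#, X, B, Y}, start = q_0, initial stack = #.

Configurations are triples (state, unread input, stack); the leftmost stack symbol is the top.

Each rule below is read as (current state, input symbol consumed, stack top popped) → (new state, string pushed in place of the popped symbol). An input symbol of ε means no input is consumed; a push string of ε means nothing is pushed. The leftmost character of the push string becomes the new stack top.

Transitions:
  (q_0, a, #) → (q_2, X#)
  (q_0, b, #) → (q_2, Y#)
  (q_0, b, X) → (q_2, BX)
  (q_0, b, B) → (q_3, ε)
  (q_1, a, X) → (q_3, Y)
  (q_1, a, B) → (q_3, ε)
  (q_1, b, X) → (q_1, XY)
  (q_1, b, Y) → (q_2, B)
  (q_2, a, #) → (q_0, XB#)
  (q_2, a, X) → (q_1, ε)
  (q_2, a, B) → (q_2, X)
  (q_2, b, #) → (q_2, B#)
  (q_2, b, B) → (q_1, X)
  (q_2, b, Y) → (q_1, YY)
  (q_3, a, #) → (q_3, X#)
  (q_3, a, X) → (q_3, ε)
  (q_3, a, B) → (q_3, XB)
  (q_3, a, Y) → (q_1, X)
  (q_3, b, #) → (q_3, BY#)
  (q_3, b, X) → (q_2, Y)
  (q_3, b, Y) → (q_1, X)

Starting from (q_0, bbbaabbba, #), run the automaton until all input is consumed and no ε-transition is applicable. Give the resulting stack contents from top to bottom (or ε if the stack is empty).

YY#

(q_0, bbbaabbba, #) ⊢ (q_2, bbaabbba, Y#) ⊢ (q_1, baabbba, YY#) ⊢ (q_2, aabbba, BY#) ⊢ (q_2, abbba, XY#) ⊢ (q_1, bbba, Y#) ⊢ (q_2, bba, B#) ⊢ (q_1, ba, X#) ⊢ (q_1, a, XY#) ⊢ (q_3, ε, YY#)
All input consumed in state q_3 with stack YY#.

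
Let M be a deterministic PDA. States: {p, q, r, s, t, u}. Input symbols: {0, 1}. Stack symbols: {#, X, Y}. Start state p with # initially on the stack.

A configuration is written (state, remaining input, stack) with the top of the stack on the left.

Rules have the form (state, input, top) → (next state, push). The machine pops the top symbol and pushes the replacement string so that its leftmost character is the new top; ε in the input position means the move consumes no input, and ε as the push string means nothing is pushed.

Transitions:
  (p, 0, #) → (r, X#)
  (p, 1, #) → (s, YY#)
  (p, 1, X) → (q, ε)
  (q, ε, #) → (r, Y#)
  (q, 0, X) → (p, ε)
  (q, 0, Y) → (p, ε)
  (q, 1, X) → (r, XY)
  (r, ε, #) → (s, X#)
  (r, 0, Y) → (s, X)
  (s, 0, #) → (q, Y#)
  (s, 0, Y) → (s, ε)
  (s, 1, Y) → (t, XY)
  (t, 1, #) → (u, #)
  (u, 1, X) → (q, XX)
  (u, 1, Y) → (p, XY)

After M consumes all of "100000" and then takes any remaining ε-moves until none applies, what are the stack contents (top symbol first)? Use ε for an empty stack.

(p, 100000, #)
  read 1, top #: go to s, push YY# → (s, 00000, YY#)
  read 0, top Y: go to s, push ε → (s, 0000, Y#)
  read 0, top Y: go to s, push ε → (s, 000, #)
  read 0, top #: go to q, push Y# → (q, 00, Y#)
  read 0, top Y: go to p, push ε → (p, 0, #)
  read 0, top #: go to r, push X# → (r, ε, X#)
All input consumed in state r with stack X#.

X#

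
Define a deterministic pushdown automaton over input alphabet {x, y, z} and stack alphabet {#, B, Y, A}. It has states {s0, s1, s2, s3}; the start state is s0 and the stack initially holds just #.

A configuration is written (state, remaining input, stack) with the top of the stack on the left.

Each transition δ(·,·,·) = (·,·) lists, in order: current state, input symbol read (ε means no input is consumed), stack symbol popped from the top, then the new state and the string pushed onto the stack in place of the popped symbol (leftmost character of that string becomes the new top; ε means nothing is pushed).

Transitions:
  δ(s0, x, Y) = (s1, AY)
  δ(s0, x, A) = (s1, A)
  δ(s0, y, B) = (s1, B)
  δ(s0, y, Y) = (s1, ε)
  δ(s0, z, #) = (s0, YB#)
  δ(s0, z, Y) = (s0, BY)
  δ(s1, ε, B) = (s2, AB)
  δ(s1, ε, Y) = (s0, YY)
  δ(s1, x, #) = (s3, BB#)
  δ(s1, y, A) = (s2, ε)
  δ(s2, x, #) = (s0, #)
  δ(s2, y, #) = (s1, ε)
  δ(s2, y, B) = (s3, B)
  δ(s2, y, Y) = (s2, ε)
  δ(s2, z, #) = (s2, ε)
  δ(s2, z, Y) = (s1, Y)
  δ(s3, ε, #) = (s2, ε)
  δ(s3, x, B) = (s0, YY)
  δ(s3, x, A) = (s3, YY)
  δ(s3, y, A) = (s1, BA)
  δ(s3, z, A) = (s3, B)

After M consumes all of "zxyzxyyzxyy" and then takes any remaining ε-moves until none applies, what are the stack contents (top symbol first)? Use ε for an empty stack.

YB#

(s0, zxyzxyyzxyy, #)
  read z, top #: go to s0, push YB# → (s0, xyzxyyzxyy, YB#)
  read x, top Y: go to s1, push AY → (s1, yzxyyzxyy, AYB#)
  read y, top A: go to s2, push ε → (s2, zxyyzxyy, YB#)
  read z, top Y: go to s1, push Y → (s1, xyyzxyy, YB#)
  ε-move, top Y: go to s0, push YY → (s0, xyyzxyy, YYB#)
  read x, top Y: go to s1, push AY → (s1, yyzxyy, AYYB#)
  read y, top A: go to s2, push ε → (s2, yzxyy, YYB#)
  read y, top Y: go to s2, push ε → (s2, zxyy, YB#)
  read z, top Y: go to s1, push Y → (s1, xyy, YB#)
  ε-move, top Y: go to s0, push YY → (s0, xyy, YYB#)
  read x, top Y: go to s1, push AY → (s1, yy, AYYB#)
  read y, top A: go to s2, push ε → (s2, y, YYB#)
  read y, top Y: go to s2, push ε → (s2, ε, YB#)
All input consumed in state s2 with stack YB#.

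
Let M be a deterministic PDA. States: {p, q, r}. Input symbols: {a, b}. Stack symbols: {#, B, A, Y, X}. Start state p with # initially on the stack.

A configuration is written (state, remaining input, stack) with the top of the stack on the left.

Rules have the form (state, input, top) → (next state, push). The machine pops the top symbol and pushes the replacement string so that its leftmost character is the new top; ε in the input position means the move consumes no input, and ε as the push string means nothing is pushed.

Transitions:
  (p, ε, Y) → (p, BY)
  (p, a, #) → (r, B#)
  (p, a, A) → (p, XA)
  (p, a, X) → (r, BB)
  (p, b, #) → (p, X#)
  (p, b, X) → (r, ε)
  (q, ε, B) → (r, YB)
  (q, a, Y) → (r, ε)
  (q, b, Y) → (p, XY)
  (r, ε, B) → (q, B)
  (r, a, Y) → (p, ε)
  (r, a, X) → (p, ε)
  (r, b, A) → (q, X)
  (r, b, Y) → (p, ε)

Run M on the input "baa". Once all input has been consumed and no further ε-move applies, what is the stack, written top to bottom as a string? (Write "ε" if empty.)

BB#

(p, baa, #)
  read b, top #: go to p, push X# → (p, aa, X#)
  read a, top X: go to r, push BB → (r, a, BB#)
  ε-move, top B: go to q, push B → (q, a, BB#)
  ε-move, top B: go to r, push YB → (r, a, YBB#)
  read a, top Y: go to p, push ε → (p, ε, BB#)
All input consumed in state p with stack BB#.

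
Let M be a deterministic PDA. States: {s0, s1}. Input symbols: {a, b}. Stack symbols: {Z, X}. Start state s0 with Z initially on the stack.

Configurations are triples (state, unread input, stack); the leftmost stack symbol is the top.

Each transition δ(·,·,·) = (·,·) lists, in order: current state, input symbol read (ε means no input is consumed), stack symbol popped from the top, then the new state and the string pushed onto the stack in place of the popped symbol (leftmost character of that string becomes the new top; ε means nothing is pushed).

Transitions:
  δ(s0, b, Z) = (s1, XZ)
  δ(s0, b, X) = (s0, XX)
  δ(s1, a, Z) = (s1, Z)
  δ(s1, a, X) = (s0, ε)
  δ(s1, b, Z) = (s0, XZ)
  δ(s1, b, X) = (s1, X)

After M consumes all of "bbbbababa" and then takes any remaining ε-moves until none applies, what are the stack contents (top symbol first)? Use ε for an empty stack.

Z

(s0, bbbbababa, Z) ⊢ (s1, bbbababa, XZ) ⊢ (s1, bbababa, XZ) ⊢ (s1, bababa, XZ) ⊢ (s1, ababa, XZ) ⊢ (s0, baba, Z) ⊢ (s1, aba, XZ) ⊢ (s0, ba, Z) ⊢ (s1, a, XZ) ⊢ (s0, ε, Z)
All input consumed in state s0 with stack Z.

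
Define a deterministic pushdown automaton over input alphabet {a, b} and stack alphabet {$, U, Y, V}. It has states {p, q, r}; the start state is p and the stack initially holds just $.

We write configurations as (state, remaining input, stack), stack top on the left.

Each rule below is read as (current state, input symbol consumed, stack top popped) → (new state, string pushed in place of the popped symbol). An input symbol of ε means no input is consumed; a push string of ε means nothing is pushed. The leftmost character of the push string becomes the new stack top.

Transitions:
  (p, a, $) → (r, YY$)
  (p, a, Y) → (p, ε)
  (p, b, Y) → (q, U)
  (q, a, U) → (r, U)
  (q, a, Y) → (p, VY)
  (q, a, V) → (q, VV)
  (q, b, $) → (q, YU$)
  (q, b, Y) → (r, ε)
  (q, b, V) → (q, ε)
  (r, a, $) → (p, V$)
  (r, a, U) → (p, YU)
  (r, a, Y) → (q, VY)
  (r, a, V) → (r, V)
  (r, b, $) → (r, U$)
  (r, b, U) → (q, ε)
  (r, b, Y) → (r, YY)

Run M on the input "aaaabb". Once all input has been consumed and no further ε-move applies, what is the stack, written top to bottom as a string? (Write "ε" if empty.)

VYY$

(p, aaaabb, $) ⊢ (r, aaabb, YY$) ⊢ (q, aabb, VYY$) ⊢ (q, abb, VVYY$) ⊢ (q, bb, VVVYY$) ⊢ (q, b, VVYY$) ⊢ (q, ε, VYY$)
All input consumed in state q with stack VYY$.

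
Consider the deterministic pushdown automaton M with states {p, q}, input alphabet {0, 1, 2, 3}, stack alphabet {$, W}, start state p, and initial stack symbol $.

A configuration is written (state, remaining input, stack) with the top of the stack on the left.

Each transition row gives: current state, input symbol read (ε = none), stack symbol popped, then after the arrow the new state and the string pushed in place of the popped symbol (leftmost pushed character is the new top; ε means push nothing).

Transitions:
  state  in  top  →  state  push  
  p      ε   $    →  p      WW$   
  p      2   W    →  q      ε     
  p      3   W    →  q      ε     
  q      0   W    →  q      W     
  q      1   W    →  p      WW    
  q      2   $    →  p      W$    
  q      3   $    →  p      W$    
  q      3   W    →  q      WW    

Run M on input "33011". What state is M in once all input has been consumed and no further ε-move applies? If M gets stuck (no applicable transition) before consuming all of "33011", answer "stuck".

(p, 33011, $)
  ε-move, top $: go to p, push WW$ → (p, 33011, WW$)
  read 3, top W: go to q, push ε → (q, 3011, W$)
  read 3, top W: go to q, push WW → (q, 011, WW$)
  read 0, top W: go to q, push W → (q, 11, WW$)
  read 1, top W: go to p, push WW → (p, 1, WWW$)
No transition for (p, 1, top W); M blocks with input 1 remaining.

stuck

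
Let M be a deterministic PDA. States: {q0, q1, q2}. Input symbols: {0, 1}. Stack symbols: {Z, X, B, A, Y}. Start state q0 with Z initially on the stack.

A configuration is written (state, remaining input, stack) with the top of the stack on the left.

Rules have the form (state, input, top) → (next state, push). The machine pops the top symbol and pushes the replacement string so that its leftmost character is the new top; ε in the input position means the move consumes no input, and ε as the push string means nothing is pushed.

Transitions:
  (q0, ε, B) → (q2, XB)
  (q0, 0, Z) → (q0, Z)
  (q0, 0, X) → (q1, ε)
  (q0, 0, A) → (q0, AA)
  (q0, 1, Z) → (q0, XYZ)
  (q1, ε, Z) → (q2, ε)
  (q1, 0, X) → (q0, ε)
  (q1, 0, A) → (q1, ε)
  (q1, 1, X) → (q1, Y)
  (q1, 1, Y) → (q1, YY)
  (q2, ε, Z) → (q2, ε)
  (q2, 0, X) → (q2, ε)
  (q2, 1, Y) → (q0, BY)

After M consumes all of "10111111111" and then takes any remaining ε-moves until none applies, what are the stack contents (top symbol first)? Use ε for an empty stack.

YYYYYYYYYYZ

(q0, 10111111111, Z)
  read 1, top Z: go to q0, push XYZ → (q0, 0111111111, XYZ)
  read 0, top X: go to q1, push ε → (q1, 111111111, YZ)
  read 1, top Y: go to q1, push YY → (q1, 11111111, YYZ)
  read 1, top Y: go to q1, push YY → (q1, 1111111, YYYZ)
  read 1, top Y: go to q1, push YY → (q1, 111111, YYYYZ)
  read 1, top Y: go to q1, push YY → (q1, 11111, YYYYYZ)
  read 1, top Y: go to q1, push YY → (q1, 1111, YYYYYYZ)
  read 1, top Y: go to q1, push YY → (q1, 111, YYYYYYYZ)
  read 1, top Y: go to q1, push YY → (q1, 11, YYYYYYYYZ)
  read 1, top Y: go to q1, push YY → (q1, 1, YYYYYYYYYZ)
  read 1, top Y: go to q1, push YY → (q1, ε, YYYYYYYYYYZ)
All input consumed in state q1 with stack YYYYYYYYYYZ.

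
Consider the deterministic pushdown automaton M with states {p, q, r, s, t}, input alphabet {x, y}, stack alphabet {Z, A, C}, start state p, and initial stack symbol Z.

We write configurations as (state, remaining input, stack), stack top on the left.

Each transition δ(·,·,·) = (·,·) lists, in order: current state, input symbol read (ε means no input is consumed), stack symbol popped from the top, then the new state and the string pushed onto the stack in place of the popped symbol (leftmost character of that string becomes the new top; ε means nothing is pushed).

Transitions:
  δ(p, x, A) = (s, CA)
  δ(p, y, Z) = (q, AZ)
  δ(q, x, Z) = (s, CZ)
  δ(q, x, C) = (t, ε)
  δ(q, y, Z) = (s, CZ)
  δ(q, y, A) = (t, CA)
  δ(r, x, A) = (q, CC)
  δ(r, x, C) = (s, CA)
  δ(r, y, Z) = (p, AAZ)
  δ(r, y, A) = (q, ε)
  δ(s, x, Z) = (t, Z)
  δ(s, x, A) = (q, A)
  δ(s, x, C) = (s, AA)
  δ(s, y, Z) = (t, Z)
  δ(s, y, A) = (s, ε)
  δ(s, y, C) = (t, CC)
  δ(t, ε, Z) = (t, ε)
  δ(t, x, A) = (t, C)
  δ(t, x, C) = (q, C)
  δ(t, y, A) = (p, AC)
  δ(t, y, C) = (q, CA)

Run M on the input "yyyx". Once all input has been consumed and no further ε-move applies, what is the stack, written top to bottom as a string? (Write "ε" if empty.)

(p, yyyx, Z) ⊢ (q, yyx, AZ) ⊢ (t, yx, CAZ) ⊢ (q, x, CAAZ) ⊢ (t, ε, AAZ)
All input consumed in state t with stack AAZ.

AAZ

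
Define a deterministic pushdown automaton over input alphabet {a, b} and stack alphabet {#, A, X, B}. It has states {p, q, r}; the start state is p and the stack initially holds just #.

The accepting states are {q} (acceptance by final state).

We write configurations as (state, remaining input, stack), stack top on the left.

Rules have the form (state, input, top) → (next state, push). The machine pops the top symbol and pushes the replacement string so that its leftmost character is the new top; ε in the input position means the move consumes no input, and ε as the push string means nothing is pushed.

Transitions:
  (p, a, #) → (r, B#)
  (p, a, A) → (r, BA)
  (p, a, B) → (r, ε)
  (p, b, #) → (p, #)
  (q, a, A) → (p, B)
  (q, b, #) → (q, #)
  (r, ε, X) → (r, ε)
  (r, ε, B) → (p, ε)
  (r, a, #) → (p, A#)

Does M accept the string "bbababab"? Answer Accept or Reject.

Reject

(p, bbababab, #)
  read b, top #: go to p, push # → (p, bababab, #)
  read b, top #: go to p, push # → (p, ababab, #)
  read a, top #: go to r, push B# → (r, babab, B#)
  ε-move, top B: go to p, push ε → (p, babab, #)
  read b, top #: go to p, push # → (p, abab, #)
  read a, top #: go to r, push B# → (r, bab, B#)
  ε-move, top B: go to p, push ε → (p, bab, #)
  read b, top #: go to p, push # → (p, ab, #)
  read a, top #: go to r, push B# → (r, b, B#)
  ε-move, top B: go to p, push ε → (p, b, #)
  read b, top #: go to p, push # → (p, ε, #)
All input consumed; state p ∉ F and no further ε-move applies.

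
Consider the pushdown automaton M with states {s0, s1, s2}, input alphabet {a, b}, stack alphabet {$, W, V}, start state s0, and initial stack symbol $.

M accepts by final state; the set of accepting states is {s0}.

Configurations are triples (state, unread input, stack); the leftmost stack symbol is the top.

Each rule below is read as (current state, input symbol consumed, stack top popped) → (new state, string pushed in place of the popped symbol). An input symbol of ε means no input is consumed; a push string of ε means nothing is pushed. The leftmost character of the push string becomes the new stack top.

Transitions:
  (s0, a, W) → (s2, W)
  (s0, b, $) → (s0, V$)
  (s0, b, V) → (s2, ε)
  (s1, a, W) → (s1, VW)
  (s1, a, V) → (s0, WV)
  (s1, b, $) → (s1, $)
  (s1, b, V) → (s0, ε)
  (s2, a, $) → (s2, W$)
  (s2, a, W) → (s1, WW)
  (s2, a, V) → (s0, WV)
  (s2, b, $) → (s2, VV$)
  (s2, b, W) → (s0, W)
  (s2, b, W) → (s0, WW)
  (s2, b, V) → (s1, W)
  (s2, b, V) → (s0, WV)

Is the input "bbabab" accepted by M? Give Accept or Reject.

One accepting computation: (s0, bbabab, $) ⊢ (s0, babab, V$) ⊢ (s2, abab, $) ⊢ (s2, bab, W$) ⊢ (s0, ab, W$) ⊢ (s2, b, W$) ⊢ (s0, ε, W$)
All input consumed and state s0 ∈ F.

Accept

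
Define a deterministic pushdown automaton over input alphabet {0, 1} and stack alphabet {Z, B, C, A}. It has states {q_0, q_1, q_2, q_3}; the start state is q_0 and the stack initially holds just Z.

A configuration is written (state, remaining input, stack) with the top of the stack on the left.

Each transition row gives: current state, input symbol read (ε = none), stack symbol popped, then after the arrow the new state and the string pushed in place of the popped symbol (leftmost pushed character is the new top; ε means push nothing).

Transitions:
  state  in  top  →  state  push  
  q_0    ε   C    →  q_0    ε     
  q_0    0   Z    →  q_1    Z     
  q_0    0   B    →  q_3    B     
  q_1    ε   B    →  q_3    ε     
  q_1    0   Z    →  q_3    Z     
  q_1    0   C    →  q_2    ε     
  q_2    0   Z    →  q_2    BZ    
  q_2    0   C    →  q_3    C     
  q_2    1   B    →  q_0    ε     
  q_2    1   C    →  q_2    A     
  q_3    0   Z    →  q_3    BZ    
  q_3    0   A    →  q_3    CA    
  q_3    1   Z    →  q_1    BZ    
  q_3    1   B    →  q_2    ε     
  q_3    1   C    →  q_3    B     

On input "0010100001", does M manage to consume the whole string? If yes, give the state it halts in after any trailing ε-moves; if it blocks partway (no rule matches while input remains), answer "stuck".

stuck

(q_0, 0010100001, Z) ⊢ (q_1, 010100001, Z) ⊢ (q_3, 10100001, Z) ⊢ (q_1, 0100001, BZ) ⊢ (q_3, 0100001, Z) ⊢ (q_3, 100001, BZ) ⊢ (q_2, 00001, Z) ⊢ (q_2, 0001, BZ)
No transition for (q_2, 0, top B); M blocks with input 0001 remaining.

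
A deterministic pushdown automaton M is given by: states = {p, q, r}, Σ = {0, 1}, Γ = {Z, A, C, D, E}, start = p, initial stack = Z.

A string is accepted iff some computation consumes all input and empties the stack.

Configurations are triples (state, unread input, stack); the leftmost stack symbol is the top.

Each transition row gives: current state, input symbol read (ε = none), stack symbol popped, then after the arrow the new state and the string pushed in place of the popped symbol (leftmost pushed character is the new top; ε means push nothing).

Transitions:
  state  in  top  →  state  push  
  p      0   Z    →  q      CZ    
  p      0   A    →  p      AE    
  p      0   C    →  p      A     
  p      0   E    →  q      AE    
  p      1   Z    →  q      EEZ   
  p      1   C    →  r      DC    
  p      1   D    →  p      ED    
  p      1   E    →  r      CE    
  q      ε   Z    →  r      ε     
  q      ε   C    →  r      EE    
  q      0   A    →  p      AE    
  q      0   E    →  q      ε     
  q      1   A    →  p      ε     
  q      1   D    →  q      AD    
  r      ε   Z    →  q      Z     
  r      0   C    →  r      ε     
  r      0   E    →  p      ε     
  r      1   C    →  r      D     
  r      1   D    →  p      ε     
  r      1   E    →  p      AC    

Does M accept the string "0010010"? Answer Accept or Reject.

Reject

(p, 0010010, Z)
  read 0, top Z: go to q, push CZ → (q, 010010, CZ)
  ε-move, top C: go to r, push EE → (r, 010010, EEZ)
  read 0, top E: go to p, push ε → (p, 10010, EZ)
  read 1, top E: go to r, push CE → (r, 0010, CEZ)
  read 0, top C: go to r, push ε → (r, 010, EZ)
  read 0, top E: go to p, push ε → (p, 10, Z)
  read 1, top Z: go to q, push EEZ → (q, 0, EEZ)
  read 0, top E: go to q, push ε → (q, ε, EZ)
All input consumed; stack is EZ, not empty, and no further ε-move applies.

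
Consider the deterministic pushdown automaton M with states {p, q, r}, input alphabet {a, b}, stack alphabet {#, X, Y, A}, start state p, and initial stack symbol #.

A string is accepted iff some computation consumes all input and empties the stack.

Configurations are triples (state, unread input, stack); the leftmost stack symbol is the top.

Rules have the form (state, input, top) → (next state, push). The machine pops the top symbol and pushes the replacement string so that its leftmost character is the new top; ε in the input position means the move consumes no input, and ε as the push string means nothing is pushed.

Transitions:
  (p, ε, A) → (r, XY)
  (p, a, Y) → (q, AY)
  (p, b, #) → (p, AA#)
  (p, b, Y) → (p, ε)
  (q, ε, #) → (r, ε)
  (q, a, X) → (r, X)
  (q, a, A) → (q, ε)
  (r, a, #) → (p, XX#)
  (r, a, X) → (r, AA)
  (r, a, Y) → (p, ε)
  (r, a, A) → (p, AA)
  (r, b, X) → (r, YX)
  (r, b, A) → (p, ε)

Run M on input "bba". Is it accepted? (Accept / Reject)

(p, bba, #) ⊢ (p, ba, AA#) ⊢ (r, ba, XYA#) ⊢ (r, a, YXYA#) ⊢ (p, ε, XYA#)
All input consumed; stack is XYA#, not empty, and no further ε-move applies.

Reject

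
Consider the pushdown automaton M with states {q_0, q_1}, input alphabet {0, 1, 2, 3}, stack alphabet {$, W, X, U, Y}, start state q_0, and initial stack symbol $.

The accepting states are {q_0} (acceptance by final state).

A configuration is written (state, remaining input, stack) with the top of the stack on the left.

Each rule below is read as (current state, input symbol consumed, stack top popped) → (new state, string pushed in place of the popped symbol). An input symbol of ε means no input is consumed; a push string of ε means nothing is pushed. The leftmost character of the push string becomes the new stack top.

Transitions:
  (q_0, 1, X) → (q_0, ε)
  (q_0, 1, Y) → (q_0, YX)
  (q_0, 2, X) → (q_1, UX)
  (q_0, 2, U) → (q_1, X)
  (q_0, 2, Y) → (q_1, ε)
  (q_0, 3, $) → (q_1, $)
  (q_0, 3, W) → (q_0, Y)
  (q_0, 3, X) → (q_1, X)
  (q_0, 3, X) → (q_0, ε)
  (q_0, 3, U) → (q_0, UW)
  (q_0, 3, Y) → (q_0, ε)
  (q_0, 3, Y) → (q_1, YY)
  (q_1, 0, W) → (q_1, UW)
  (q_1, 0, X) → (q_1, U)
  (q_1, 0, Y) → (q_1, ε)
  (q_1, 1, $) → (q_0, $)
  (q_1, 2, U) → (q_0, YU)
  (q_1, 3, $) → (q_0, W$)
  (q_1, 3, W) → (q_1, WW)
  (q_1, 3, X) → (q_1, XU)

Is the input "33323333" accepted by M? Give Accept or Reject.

No computation consumes all input and reaches a final state.

Reject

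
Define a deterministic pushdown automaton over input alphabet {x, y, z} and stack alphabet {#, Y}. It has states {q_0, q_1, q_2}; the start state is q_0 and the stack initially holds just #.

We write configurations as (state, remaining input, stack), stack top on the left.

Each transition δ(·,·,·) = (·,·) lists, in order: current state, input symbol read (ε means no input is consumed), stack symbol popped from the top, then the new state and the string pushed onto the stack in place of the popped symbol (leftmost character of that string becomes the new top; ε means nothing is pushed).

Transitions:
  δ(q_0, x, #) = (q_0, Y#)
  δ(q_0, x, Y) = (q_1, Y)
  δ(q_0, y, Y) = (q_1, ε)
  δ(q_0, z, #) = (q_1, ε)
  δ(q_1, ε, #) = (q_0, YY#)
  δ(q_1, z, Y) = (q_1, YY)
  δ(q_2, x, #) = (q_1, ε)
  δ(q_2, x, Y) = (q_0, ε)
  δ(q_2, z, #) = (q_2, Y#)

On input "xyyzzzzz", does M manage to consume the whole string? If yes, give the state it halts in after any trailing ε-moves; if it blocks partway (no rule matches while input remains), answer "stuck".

(q_0, xyyzzzzz, #)
  read x, top #: go to q_0, push Y# → (q_0, yyzzzzz, Y#)
  read y, top Y: go to q_1, push ε → (q_1, yzzzzz, #)
  ε-move, top #: go to q_0, push YY# → (q_0, yzzzzz, YY#)
  read y, top Y: go to q_1, push ε → (q_1, zzzzz, Y#)
  read z, top Y: go to q_1, push YY → (q_1, zzzz, YY#)
  read z, top Y: go to q_1, push YY → (q_1, zzz, YYY#)
  read z, top Y: go to q_1, push YY → (q_1, zz, YYYY#)
  read z, top Y: go to q_1, push YY → (q_1, z, YYYYY#)
  read z, top Y: go to q_1, push YY → (q_1, ε, YYYYYY#)
All input consumed; M is in state q_1.

q_1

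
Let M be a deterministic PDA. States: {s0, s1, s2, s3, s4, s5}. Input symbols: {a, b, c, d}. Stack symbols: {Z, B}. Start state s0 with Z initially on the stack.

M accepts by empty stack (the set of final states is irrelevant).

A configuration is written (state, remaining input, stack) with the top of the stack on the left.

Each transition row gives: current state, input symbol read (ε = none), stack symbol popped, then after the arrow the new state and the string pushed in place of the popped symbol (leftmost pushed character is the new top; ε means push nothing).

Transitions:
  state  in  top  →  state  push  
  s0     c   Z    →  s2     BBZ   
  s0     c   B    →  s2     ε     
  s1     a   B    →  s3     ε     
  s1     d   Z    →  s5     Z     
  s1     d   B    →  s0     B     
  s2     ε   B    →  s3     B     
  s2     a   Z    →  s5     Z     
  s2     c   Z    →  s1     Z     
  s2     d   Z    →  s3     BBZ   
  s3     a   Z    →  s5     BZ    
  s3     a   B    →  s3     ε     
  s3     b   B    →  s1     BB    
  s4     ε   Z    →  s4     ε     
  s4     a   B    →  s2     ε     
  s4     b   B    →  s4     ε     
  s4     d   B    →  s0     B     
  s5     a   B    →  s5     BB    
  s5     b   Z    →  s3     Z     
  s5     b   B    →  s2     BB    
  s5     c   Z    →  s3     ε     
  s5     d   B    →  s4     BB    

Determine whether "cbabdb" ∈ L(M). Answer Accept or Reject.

Reject

(s0, cbabdb, Z)
  read c, top Z: go to s2, push BBZ → (s2, babdb, BBZ)
  ε-move, top B: go to s3, push B → (s3, babdb, BBZ)
  read b, top B: go to s1, push BB → (s1, abdb, BBBZ)
  read a, top B: go to s3, push ε → (s3, bdb, BBZ)
  read b, top B: go to s1, push BB → (s1, db, BBBZ)
  read d, top B: go to s0, push B → (s0, b, BBBZ)
No transition applies at (s0, b, BBBZ); input not fully consumed.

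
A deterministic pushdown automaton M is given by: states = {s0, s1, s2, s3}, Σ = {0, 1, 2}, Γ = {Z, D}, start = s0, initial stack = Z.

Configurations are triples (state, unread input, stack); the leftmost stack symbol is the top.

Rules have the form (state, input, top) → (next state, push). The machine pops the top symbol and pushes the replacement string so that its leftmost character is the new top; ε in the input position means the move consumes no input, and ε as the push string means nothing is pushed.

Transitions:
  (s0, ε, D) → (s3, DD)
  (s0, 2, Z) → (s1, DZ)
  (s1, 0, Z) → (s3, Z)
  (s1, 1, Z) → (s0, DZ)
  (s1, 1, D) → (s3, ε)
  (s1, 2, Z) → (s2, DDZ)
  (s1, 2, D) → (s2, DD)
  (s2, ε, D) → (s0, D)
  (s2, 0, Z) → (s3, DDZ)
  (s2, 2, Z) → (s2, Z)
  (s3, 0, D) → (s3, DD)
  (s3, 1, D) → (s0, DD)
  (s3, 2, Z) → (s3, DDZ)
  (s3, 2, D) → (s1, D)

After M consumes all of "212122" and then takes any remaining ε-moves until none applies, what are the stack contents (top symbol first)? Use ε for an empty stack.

(s0, 212122, Z)
  read 2, top Z: go to s1, push DZ → (s1, 12122, DZ)
  read 1, top D: go to s3, push ε → (s3, 2122, Z)
  read 2, top Z: go to s3, push DDZ → (s3, 122, DDZ)
  read 1, top D: go to s0, push DD → (s0, 22, DDDZ)
  ε-move, top D: go to s3, push DD → (s3, 22, DDDDZ)
  read 2, top D: go to s1, push D → (s1, 2, DDDDZ)
  read 2, top D: go to s2, push DD → (s2, ε, DDDDDZ)
  ε-move, top D: go to s0, push D → (s0, ε, DDDDDZ)
  ε-move, top D: go to s3, push DD → (s3, ε, DDDDDDZ)
All input consumed in state s3 with stack DDDDDDZ.

DDDDDDZ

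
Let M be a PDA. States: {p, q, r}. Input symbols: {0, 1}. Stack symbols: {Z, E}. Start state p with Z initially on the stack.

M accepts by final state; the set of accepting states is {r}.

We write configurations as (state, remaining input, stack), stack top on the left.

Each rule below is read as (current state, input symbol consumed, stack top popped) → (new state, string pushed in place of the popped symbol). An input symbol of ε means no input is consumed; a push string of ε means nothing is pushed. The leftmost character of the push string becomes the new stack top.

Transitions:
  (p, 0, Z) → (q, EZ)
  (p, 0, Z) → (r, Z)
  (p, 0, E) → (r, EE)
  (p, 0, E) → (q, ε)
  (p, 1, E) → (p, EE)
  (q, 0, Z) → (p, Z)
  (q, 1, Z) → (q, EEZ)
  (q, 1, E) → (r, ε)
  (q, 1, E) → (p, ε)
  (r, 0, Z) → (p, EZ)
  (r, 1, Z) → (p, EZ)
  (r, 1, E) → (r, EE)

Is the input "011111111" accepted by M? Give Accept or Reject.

No computation consumes all input and reaches a final state.

Reject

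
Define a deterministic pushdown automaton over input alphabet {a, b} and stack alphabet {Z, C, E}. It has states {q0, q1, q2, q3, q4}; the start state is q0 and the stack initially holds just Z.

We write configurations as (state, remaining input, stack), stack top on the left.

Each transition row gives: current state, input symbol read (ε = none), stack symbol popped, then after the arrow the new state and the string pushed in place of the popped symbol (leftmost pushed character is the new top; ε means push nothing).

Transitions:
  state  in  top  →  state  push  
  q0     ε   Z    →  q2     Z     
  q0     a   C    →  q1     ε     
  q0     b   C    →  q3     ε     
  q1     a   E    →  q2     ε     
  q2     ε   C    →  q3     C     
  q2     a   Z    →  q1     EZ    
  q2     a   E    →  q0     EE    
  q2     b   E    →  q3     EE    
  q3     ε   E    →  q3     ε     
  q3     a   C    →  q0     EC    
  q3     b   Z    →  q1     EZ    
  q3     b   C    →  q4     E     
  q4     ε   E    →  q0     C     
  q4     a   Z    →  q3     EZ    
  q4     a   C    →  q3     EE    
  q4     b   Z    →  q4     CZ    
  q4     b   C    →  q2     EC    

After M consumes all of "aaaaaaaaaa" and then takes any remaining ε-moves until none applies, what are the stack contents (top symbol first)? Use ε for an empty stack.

Z

(q0, aaaaaaaaaa, Z)
  ε-move, top Z: go to q2, push Z → (q2, aaaaaaaaaa, Z)
  read a, top Z: go to q1, push EZ → (q1, aaaaaaaaa, EZ)
  read a, top E: go to q2, push ε → (q2, aaaaaaaa, Z)
  read a, top Z: go to q1, push EZ → (q1, aaaaaaa, EZ)
  read a, top E: go to q2, push ε → (q2, aaaaaa, Z)
  read a, top Z: go to q1, push EZ → (q1, aaaaa, EZ)
  read a, top E: go to q2, push ε → (q2, aaaa, Z)
  read a, top Z: go to q1, push EZ → (q1, aaa, EZ)
  read a, top E: go to q2, push ε → (q2, aa, Z)
  read a, top Z: go to q1, push EZ → (q1, a, EZ)
  read a, top E: go to q2, push ε → (q2, ε, Z)
All input consumed in state q2 with stack Z.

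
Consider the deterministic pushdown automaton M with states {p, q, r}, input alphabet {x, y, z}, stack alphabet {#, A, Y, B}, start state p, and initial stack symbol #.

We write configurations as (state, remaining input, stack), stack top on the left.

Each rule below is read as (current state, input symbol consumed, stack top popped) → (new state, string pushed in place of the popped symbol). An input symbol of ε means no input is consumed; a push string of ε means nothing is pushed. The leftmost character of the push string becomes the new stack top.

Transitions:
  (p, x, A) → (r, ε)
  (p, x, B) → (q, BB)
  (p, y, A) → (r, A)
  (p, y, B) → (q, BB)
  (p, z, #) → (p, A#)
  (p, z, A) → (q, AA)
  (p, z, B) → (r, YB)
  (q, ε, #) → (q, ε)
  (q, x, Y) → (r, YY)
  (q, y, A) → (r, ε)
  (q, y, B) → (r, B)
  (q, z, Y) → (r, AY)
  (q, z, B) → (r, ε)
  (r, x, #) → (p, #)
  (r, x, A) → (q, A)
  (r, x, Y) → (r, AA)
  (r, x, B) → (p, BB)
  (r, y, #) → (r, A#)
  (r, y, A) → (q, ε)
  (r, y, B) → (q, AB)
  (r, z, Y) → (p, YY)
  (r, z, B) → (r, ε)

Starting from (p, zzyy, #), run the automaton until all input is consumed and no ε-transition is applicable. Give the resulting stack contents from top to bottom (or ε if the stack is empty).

(p, zzyy, #)
  read z, top #: go to p, push A# → (p, zyy, A#)
  read z, top A: go to q, push AA → (q, yy, AA#)
  read y, top A: go to r, push ε → (r, y, A#)
  read y, top A: go to q, push ε → (q, ε, #)
  ε-move, top #: go to q, push ε → (q, ε, ε)
All input consumed in state q with stack ε.

ε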